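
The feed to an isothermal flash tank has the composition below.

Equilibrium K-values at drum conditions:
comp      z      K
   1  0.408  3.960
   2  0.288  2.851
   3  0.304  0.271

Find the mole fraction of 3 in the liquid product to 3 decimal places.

Let ψ = V/F and solve Σ zᵢ(Kᵢ−1)/(1+ψ(Kᵢ−1)) = 0.
Check two-phase: ΣzᵢKᵢ = 2.519 > 1 and Σzᵢ/Kᵢ = 1.326 > 1, so g(0) = 1.519 > 0 and g(1) = -0.326 < 0.
Newton–Raphson from ψ = 0.38:
  ψ = 0.380: g = 0.5748, g' = -1.441 → ψ = 0.779
  ψ = 0.779: g = 0.0709, g' = -1.358 → ψ = 0.831
  ψ = 0.831: g = -0.0033, g' = -1.492 → ψ = 0.829
Converged at ψ = 0.829.
Compositions from xᵢ = zᵢ/(1+ψ(Kᵢ−1)), yᵢ = Kᵢxᵢ:
  1: x = 0.118, y = 0.468
  2: x = 0.114, y = 0.324
  3: x = 0.768, y = 0.208

x_3 = 0.768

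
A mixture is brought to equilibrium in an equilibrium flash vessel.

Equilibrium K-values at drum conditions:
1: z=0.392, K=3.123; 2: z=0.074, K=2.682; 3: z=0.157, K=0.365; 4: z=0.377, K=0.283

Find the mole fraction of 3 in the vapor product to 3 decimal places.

Material balance + equilibrium reduce to Σ zᵢ(Kᵢ−1)/(1+ψ(Kᵢ−1)) = 0.
g(0) = ΣzᵢKᵢ − 1 = 0.587 and g(1) = 1 − Σzᵢ/Kᵢ = -0.915, so a root lies in (0, 1).
Newton iteration, ψ⁰ = 0.5:
  ψ = 0.500: g = -0.0961, g' = -1.084 → ψ = 0.411
Converged at ψ = 0.411.
Compositions from xᵢ = zᵢ/(1+ψ(Kᵢ−1)), yᵢ = Kᵢxᵢ:
  1: x = 0.209, y = 0.654
  2: x = 0.044, y = 0.117
  3: x = 0.212, y = 0.078
  4: x = 0.534, y = 0.151

y_3 = 0.078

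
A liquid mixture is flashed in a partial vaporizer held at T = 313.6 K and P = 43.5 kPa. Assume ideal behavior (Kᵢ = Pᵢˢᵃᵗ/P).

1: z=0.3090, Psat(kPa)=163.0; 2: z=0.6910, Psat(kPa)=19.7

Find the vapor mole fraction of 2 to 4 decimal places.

Raoult's law: Kᵢ = Pᵢˢᵃᵗ/P = Pᵢˢᵃᵗ/43.5.
  K_1 = 163.0/43.5 = 3.747126, K_2 = 19.7/43.5 = 0.452874
Iterate (Newton) starting at β = 0.36:
  β = 0.3600: g = -0.04401, g' = -0.9102 → β = 0.3117
  β = 0.3117: g = 0.00154, g' = -0.9775 → β = 0.3132
Converged at β = 0.3132.
Compositions from xᵢ = zᵢ/(1+β(Kᵢ−1)), yᵢ = Kᵢxᵢ:
  1: x = 0.1661, y = 0.6223
  2: x = 0.8339, y = 0.3777

y_2 = 0.3777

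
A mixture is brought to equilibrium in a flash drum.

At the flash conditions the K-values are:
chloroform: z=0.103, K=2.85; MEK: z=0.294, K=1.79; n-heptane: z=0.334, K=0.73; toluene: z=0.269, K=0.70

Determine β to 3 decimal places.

β = 0.790

Rachford–Rice: g(β) = Σ zᵢ(Kᵢ−1)/(1+β(Kᵢ−1)) = 0.
Feasibility: ΣzᵢKᵢ = 1.252, Σzᵢ/Kᵢ = 1.042 — both > 1, two phases present.
Newton–Raphson from β = 0.37:
  β = 0.370: g = 0.1019, g' = -0.295 → β = 0.716
  β = 0.716: g = 0.0158, g' = -0.217 → β = 0.789
  β = 0.789: g = 0.0003, g' = -0.209 → β = 0.790
Converged at β = 0.790.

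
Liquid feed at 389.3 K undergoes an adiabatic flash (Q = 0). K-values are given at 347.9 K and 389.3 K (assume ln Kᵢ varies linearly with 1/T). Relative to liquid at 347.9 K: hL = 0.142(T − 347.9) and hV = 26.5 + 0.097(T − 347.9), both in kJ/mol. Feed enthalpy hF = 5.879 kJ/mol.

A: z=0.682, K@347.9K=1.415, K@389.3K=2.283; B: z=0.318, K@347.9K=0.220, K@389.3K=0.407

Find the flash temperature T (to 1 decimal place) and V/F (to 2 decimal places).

Adiabatic flash: solve Rachford–Rice at each trial T, then check hF = ψ·hV(T) + (1−ψ)·hL(T).
  T = 347.9 K: K = (1.415, 0.220), RR gives ψ = 0.108, H_out = 2.864 kJ/mol
  T = 389.3 K: K = (2.283, 0.407), RR gives ψ = 0.902, H_out = 28.107 kJ/mol
  T = 368.6 K: K = (1.822, 0.304), RR gives ψ = 0.593, H_out = 18.114 kJ/mol
  T = 358.2 K: K = (1.610, 0.260), RR gives ψ = 0.400, H_out = 11.888 kJ/mol
  T = 353.0 K: K = (1.510, 0.239), RR gives ψ = 0.273, H_out = 7.893 kJ/mol
  T = 350.4 K: K = (1.461, 0.229), RR gives ψ = 0.195, H_out = 5.508 kJ/mol
  T = 351.7 K: K = (1.485, 0.234), RR gives ψ = 0.236, H_out = 6.741 kJ/mol
Linear interpolation between T = 350.4 (H_out = 5.508) and T = 351.7 (H_out = 6.741) on hF = 5.879 gives T ≈ 350.8 K, at which ψ = 0.21.

T = 350.8 K, V/F = 0.21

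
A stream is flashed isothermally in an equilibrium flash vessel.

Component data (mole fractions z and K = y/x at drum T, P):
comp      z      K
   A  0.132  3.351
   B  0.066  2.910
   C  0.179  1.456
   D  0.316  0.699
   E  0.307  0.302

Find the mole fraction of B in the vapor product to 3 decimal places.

Material balance + equilibrium reduce to Σ zᵢ(Kᵢ−1)/(1+V/F(Kᵢ−1)) = 0.
g(0) = ΣzᵢKᵢ − 1 = 0.209 and g(1) = 1 − Σzᵢ/Kᵢ = -0.654, so a root lies in (0, 1).
Newton–Raphson from V/F = 0.5:
  V/F = 0.500: g = -0.1675, g' = -0.634 → V/F = 0.236
  V/F = 0.236: g = 0.0013, g' = -0.694 → V/F = 0.238
Converged at V/F = 0.238.
Compositions from xᵢ = zᵢ/(1+V/F(Kᵢ−1)), yᵢ = Kᵢxᵢ:
  A: x = 0.085, y = 0.284
  B: x = 0.045, y = 0.132
  C: x = 0.161, y = 0.235
  D: x = 0.340, y = 0.238
  E: x = 0.368, y = 0.111

y_B = 0.132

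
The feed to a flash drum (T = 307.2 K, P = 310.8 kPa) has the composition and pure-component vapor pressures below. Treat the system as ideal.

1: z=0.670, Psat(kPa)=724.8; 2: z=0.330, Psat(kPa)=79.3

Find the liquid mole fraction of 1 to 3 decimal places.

x_1 = 0.359

Raoult's law: Kᵢ = Pᵢˢᵃᵗ/P = Pᵢˢᵃᵗ/310.8.
  K_1 = 724.8/310.8 = 2.33205, K_2 = 79.3/310.8 = 0.25515
Material balance + equilibrium reduce to Σ zᵢ(Kᵢ−1)/(1+ψ(Kᵢ−1)) = 0.
Check two-phase: ΣzᵢKᵢ = 1.647 > 1 and Σzᵢ/Kᵢ = 1.581 > 1, so g(0) = 0.647 > 0 and g(1) = -0.581 < 0.
Binary case is linear: z₁(K₁−1)(1+ψ(K₂−1)) + z₂(K₂−1)(1+ψ(K₁−1)) = 0
⇒ ψ = [z₁(K₁−1)+z₂(K₂−1)] / [−(K₁−1)(K₂−1)] = 0.6467/0.9922 = 0.652
Compositions from xᵢ = zᵢ/(1+ψ(Kᵢ−1)), yᵢ = Kᵢxᵢ:
  1: x = 0.359, y = 0.836
  2: x = 0.641, y = 0.164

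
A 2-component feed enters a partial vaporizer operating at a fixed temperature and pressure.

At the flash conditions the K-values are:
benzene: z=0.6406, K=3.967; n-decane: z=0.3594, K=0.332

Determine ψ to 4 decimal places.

Newton iteration, ψ⁰ = 0.56:
  ψ = 0.5600: g = 0.33056, g' = -1.2054 → ψ = 0.8342
  ψ = 0.8342: g = 0.00467, g' = -1.2851 → ψ = 0.8379
Converged at ψ = 0.8378.

ψ = 0.8378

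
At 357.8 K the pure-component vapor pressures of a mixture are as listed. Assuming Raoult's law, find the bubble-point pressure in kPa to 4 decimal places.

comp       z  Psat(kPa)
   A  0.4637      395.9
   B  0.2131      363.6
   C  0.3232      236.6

At the bubble point ψ → 0, so ΣzᵢKᵢ = 1 with Kᵢ = Pᵢˢᵃᵗ/P ⇒ P = ΣzᵢPᵢˢᵃᵗ.
P = 0.4637·395.9 + 0.2131·363.6 + 0.3232·236.6 = 337.5311 kPa

Pbub = 337.5311 kPa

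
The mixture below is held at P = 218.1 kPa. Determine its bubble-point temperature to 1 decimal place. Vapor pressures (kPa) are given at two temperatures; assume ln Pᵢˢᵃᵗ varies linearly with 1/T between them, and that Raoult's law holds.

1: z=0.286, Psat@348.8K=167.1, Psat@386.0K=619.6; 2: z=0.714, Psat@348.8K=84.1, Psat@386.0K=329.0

T = 367.4 K

Bubble-point temperature: ΣzᵢPᵢˢᵃᵗ(T) = P. Interpolate ln Pᵢˢᵃᵗ = aᵢ + bᵢ/T.
  T = 348.8 K: ΣzᵢPᵢˢᵃᵗ = 107.84 kPa
  T = 386.0 K: ΣzᵢPᵢˢᵃᵗ = 412.11 kPa
  T = 367.4 K: ΣzᵢPᵢˢᵃᵗ = 218.07 kPa
  T = 376.7 K: ΣzᵢPᵢˢᵃᵗ = 302.14 kPa
  T = 372.0 K: ΣzᵢPᵢˢᵃᵗ = 256.76 kPa
  T = 369.7 K: ΣzᵢPᵢˢᵃᵗ = 236.74 kPa
Interpolating between 367.4 K and 369.7 K gives T ≈ 367.4 K.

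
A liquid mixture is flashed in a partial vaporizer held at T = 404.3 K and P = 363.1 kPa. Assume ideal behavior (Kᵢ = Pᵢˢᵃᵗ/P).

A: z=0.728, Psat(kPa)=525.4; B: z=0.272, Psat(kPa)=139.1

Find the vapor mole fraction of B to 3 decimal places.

Raoult's law: Kᵢ = Pᵢˢᵃᵗ/P = Pᵢˢᵃᵗ/363.1.
  K_A = 525.4/363.1 = 1.44698, K_B = 139.1/363.1 = 0.38309
Rachford–Rice: g(V/F) = Σ zᵢ(Kᵢ−1)/(1+V/F(Kᵢ−1)) = 0.
Check two-phase: ΣzᵢKᵢ = 1.158 > 1 and Σzᵢ/Kᵢ = 1.213 > 1, so g(0) = 0.158 > 0 and g(1) = -0.213 < 0.
Iterate (Newton) starting at V/F = 0.5:
  V/F = 0.500: g = 0.0233, g' = -0.314 → V/F = 0.574
  V/F = 0.574: g = -0.0010, g' = -0.340 → V/F = 0.572
Converged at V/F = 0.572.
Compositions from xᵢ = zᵢ/(1+V/F(Kᵢ−1)), yᵢ = Kᵢxᵢ:
  A: x = 0.580, y = 0.839
  B: x = 0.420, y = 0.161

y_B = 0.161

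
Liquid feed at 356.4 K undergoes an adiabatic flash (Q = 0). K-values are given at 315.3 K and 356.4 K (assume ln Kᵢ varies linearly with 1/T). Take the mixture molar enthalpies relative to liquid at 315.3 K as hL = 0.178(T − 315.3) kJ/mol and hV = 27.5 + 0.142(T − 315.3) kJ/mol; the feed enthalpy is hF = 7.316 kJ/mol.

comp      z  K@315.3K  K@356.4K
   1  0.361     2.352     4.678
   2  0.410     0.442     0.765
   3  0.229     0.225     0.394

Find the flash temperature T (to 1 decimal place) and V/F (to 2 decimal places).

T = 322.4 K, V/F = 0.22

Adiabatic flash: solve Rachford–Rice at each trial T, then check hF = ψ·hV(T) + (1−ψ)·hL(T).
  T = 315.3 K: K = (2.352, 0.442, 0.225), RR gives ψ = 0.094, H_out = 2.591 kJ/mol
  T = 356.4 K: K = (4.678, 0.765, 0.394), RR gives ψ = 0.723, H_out = 26.121 kJ/mol
  T = 335.9 K: K = (3.390, 0.592, 0.303), RR gives ψ = 0.424, H_out = 15.000 kJ/mol
  T = 325.6 K: K = (2.840, 0.514, 0.262), RR gives ψ = 0.274, H_out = 9.265 kJ/mol
  T = 320.5 K: K = (2.591, 0.477, 0.243), RR gives ψ = 0.191, H_out = 6.141 kJ/mol
  T = 323.1 K: K = (2.716, 0.496, 0.253), RR gives ψ = 0.234, H_out = 7.768 kJ/mol
  T = 321.8 K: K = (2.653, 0.487, 0.248), RR gives ψ = 0.213, H_out = 6.965 kJ/mol
Linear interpolation between T = 321.8 (H_out = 6.965) and T = 323.1 (H_out = 7.768) on hF = 7.316 gives T ≈ 322.4 K, at which ψ = 0.22.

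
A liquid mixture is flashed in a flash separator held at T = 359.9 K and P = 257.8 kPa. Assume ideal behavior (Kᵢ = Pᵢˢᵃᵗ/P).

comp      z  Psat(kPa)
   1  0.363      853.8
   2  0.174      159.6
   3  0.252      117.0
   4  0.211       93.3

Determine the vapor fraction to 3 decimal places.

ψ = 0.401

Raoult's law: Kᵢ = Pᵢˢᵃᵗ/P = Pᵢˢᵃᵗ/257.8.
  K_1 = 853.8/257.8 = 3.31187, K_2 = 159.6/257.8 = 0.61908, K_3 = 117.0/257.8 = 0.45384, K_4 = 93.3/257.8 = 0.36191
Material balance + equilibrium reduce to Σ zᵢ(Kᵢ−1)/(1+ψ(Kᵢ−1)) = 0.
Check two-phase: ΣzᵢKᵢ = 1.501 > 1 and Σzᵢ/Kᵢ = 1.529 > 1, so g(0) = 0.501 > 0 and g(1) = -0.529 < 0.
Iterate (Newton) starting at ψ = 0.4:
  ψ = 0.400: g = 0.0009, g' = -0.837 → ψ = 0.401
Converged at ψ = 0.401.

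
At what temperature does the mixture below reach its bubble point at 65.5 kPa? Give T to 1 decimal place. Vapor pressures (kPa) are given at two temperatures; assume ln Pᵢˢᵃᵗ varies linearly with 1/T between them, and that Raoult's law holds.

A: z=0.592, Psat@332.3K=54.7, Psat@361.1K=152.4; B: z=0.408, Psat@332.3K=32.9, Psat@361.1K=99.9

T = 341.6 K

Bubble-point temperature: ΣzᵢPᵢˢᵃᵗ(T) = P. Interpolate ln Pᵢˢᵃᵗ = aᵢ + bᵢ/T.
  T = 332.3 K: ΣzᵢPᵢˢᵃᵗ = 45.81 kPa
  T = 361.1 K: ΣzᵢPᵢˢᵃᵗ = 130.98 kPa
  T = 346.7 K: ΣzᵢPᵢˢᵃᵗ = 79.15 kPa
  T = 339.5 K: ΣzᵢPᵢˢᵃᵗ = 60.56 kPa
  T = 343.1 K: ΣzᵢPᵢˢᵃᵗ = 69.33 kPa
  T = 341.3 K: ΣzᵢPᵢˢᵃᵗ = 64.82 kPa
Interpolating between 341.3 K and 343.1 K gives T ≈ 341.6 K.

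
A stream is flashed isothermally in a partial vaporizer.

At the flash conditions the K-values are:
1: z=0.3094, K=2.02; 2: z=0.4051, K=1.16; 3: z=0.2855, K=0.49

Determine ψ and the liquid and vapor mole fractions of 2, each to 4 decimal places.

Material balance + equilibrium reduce to Σ zᵢ(Kᵢ−1)/(1+ψ(Kᵢ−1)) = 0.
Feasibility: ΣzᵢKᵢ = 1.2348, Σzᵢ/Kᵢ = 1.0850 — both > 1, two phases present.
Newton–Raphson from ψ = 0.42:
  ψ = 0.4200: g = 0.09638, g' = -0.2871 → ψ = 0.7557
  ψ = 0.7557: g = -0.00086, g' = -0.3075 → ψ = 0.7529
Converged at ψ = 0.7529.
Compositions from xᵢ = zᵢ/(1+ψ(Kᵢ−1)), yᵢ = Kᵢxᵢ:
  1: x = 0.1750, y = 0.3535
  2: x = 0.3615, y = 0.4194
  3: x = 0.4634, y = 0.2271

ψ = 0.7529, x_2 = 0.3615, y_2 = 0.4194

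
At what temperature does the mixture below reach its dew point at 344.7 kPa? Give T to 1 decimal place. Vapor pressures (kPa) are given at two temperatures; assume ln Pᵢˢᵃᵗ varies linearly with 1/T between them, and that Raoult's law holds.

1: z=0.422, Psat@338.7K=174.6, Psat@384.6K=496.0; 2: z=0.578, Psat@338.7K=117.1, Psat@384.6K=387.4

T = 375.1 K

Dew-point temperature: Σzᵢ·P/Pᵢˢᵃᵗ(T) = 1. Interpolate ln Pᵢˢᵃᵗ = aᵢ + bᵢ/T.
  T = 338.7 K: ΣzᵢP/Pᵢˢᵃᵗ = 2.5345
  T = 384.6 K: ΣzᵢP/Pᵢˢᵃᵗ = 0.8076
  T = 361.6 K: ΣzᵢP/Pᵢˢᵃᵗ = 1.3805
  T = 373.1 K: ΣzᵢP/Pᵢˢᵃᵗ = 1.0470
  T = 378.9 K: ΣzᵢP/Pᵢˢᵃᵗ = 0.9167
  T = 376.0 K: ΣzᵢP/Pᵢˢᵃᵗ = 0.9792
Interpolating between 373.1 K and 376.0 K gives T ≈ 375.1 K.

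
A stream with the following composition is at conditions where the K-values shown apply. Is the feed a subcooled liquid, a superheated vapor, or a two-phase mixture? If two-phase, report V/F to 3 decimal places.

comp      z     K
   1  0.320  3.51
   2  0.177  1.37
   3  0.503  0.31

ΣzᵢKᵢ = 1.522; Σzᵢ/Kᵢ = 1.843.
Both exceed 1, so a two-phase solution exists.
Newton iteration, ψ⁰ = 0.5:
  ψ = 0.500: g = -0.1184, g' = -0.972 → ψ = 0.378
Converged at ψ = 0.378.

two-phase, V/F = 0.378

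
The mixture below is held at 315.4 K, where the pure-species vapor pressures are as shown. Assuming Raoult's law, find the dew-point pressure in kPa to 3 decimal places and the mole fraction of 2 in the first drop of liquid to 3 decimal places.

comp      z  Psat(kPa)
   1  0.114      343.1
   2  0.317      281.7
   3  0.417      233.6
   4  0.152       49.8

Pdew = 158.859 kPa, x_2 = 0.179

At the dew point ψ → 1, so Σzᵢ/Kᵢ = 1 with Kᵢ = Pᵢˢᵃᵗ/P ⇒ 1/P = Σzᵢ/Pᵢˢᵃᵗ.
1/P = 0.114/343.1 + 0.317/281.7 + 0.417/233.6 + 0.152/49.8 = 0.006295 ⇒ P = 158.859 kPa
xᵢ = zᵢP/Pᵢˢᵃᵗ ⇒ x_2 = 0.317·158.859/281.7 = 0.179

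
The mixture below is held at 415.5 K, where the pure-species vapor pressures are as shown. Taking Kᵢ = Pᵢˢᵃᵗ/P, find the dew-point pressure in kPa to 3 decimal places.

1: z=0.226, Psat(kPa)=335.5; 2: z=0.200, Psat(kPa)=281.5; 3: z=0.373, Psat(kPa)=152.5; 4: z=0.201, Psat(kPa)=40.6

Pdew = 113.886 kPa

At the dew point ψ → 1, so Σzᵢ/Kᵢ = 1 with Kᵢ = Pᵢˢᵃᵗ/P ⇒ 1/P = Σzᵢ/Pᵢˢᵃᵗ.
1/P = 0.226/335.5 + 0.200/281.5 + 0.373/152.5 + 0.201/40.6 = 0.008781 ⇒ P = 113.886 kPa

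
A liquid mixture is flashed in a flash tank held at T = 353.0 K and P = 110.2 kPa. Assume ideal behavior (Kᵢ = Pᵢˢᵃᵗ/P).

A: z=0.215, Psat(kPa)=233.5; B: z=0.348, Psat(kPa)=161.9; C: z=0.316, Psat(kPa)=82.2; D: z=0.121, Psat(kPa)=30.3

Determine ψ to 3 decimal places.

Raoult's law: Kᵢ = Pᵢˢᵃᵗ/P = Pᵢˢᵃᵗ/110.2.
  K_A = 233.5/110.2 = 2.11887, K_B = 161.9/110.2 = 1.46915, K_C = 82.2/110.2 = 0.74592, K_D = 30.3/110.2 = 0.27495
Let ψ = V/F and solve Σ zᵢ(Kᵢ−1)/(1+ψ(Kᵢ−1)) = 0.
Feasibility: ΣzᵢKᵢ = 1.236, Σzᵢ/Kᵢ = 1.202 — both > 1, two phases present.
Newton iteration, ψ⁰ = 0.5:
  ψ = 0.500: g = 0.0569, g' = -0.344 → ψ = 0.665
  ψ = 0.665: g = -0.0038, g' = -0.400 → ψ = 0.656
Converged at ψ = 0.656.

ψ = 0.656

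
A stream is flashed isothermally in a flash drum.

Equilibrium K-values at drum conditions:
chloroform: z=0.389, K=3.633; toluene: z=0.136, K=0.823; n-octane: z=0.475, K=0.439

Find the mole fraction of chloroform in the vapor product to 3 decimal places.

y_chloroform = 0.572

Rachford–Rice: g(β) = Σ zᵢ(Kᵢ−1)/(1+β(Kᵢ−1)) = 0.
g(0) = ΣzᵢKᵢ − 1 = 0.734 and g(1) = 1 − Σzᵢ/Kᵢ = -0.354, so a root lies in (0, 1).
Newton–Raphson from β = 0.66:
  β = 0.660: g = -0.0763, g' = -0.742 → β = 0.557
  β = 0.557: g = 0.0008, g' = -0.765 → β = 0.558
Converged at β = 0.558.
Compositions from xᵢ = zᵢ/(1+β(Kᵢ−1)), yᵢ = Kᵢxᵢ:
  chloroform: x = 0.157, y = 0.572
  toluene: x = 0.151, y = 0.124
  n-octane: x = 0.692, y = 0.304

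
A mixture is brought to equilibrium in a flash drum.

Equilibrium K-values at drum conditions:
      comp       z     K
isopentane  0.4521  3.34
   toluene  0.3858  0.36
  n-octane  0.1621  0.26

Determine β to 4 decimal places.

β = 0.4397

Let β = V/F and solve Σ zᵢ(Kᵢ−1)/(1+β(Kᵢ−1)) = 0.
Check two-phase: ΣzᵢKᵢ = 1.6910 > 1 and Σzᵢ/Kᵢ = 1.8305 > 1, so g(0) = 0.6910 > 0 and g(1) = -0.8305 < 0.
Newton iteration, β⁰ = 0.35:
  β = 0.3500: g = 0.10152, g' = -1.1723 → β = 0.4366
  β = 0.4366: g = 0.00342, g' = -1.1038 → β = 0.4397
Converged at β = 0.4397.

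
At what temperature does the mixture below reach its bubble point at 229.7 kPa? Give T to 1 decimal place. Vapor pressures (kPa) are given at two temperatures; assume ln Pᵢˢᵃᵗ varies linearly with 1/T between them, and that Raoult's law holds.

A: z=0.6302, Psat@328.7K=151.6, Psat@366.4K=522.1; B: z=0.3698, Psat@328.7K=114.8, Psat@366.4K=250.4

Bubble-point temperature: ΣzᵢPᵢˢᵃᵗ(T) = P. Interpolate ln Pᵢˢᵃᵗ = aᵢ + bᵢ/T.
  T = 328.7 K: ΣzᵢPᵢˢᵃᵗ = 137.99 kPa
  T = 366.4 K: ΣzᵢPᵢˢᵃᵗ = 421.63 kPa
  T = 347.5 K: ΣzᵢPᵢˢᵃᵗ = 247.02 kPa
  T = 338.1 K: ΣzᵢPᵢˢᵃᵗ = 185.85 kPa
  T = 342.8 K: ΣzᵢPᵢˢᵃᵗ = 214.61 kPa
  T = 345.1 K: ΣzᵢPᵢˢᵃᵗ = 229.99 kPa
Interpolating between 342.8 K and 345.1 K gives T ≈ 345.1 K.

T = 345.1 K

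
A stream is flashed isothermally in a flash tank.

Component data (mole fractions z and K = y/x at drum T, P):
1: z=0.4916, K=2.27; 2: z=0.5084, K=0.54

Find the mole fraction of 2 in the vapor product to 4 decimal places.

Newton–Raphson from V/F = 0.6:
  V/F = 0.6000: g = 0.03131, g' = -0.4606 → V/F = 0.6680
  V/F = 0.6680: g = 0.00018, g' = -0.4563 → V/F = 0.6684
Converged at V/F = 0.6684.
Compositions from xᵢ = zᵢ/(1+V/F(Kᵢ−1)), yᵢ = Kᵢxᵢ:
  1: x = 0.2659, y = 0.6036
  2: x = 0.7341, y = 0.3964

y_2 = 0.3964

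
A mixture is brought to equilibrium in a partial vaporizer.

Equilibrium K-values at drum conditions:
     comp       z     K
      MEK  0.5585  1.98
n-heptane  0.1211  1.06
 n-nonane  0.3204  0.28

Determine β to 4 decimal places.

β = 0.5213

Let β = V/F and solve Σ zᵢ(Kᵢ−1)/(1+β(Kᵢ−1)) = 0.
g(0) = ΣzᵢKᵢ − 1 = 0.3239 and g(1) = 1 − Σzᵢ/Kᵢ = -0.5406, so a root lies in (0, 1).
Newton–Raphson from β = 0.4:
  β = 0.4000: g = 0.07629, g' = -0.6049 → β = 0.5261
  β = 0.5261: g = -0.00319, g' = -0.6644 → β = 0.5213
Converged at β = 0.5213.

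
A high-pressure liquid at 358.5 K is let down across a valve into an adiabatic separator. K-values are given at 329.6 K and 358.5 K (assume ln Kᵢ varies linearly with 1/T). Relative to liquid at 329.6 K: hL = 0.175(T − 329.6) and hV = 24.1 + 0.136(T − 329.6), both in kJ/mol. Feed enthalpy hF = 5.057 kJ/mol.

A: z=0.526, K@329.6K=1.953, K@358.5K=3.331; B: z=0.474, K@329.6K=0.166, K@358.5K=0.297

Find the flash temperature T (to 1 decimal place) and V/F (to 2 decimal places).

T = 332.3 K, V/F = 0.19

Adiabatic flash: solve Rachford–Rice at each trial T, then check hF = ψ·hV(T) + (1−ψ)·hL(T).
  T = 329.6 K: K = (1.953, 0.166), RR gives ψ = 0.133, H_out = 3.213 kJ/mol
  T = 358.5 K: K = (3.331, 0.297), RR gives ψ = 0.545, H_out = 17.575 kJ/mol
  T = 344.1 K: K = (2.582, 0.225), RR gives ψ = 0.379, H_out = 11.458 kJ/mol
  T = 336.9 K: K = (2.254, 0.194), RR gives ψ = 0.275, H_out = 7.822 kJ/mol
  T = 333.2 K: K = (2.098, 0.179), RR gives ψ = 0.209, H_out = 5.645 kJ/mol
  T = 331.4 K: K = (2.025, 0.173), RR gives ψ = 0.173, H_out = 4.475 kJ/mol
Linear interpolation between T = 331.4 (H_out = 4.475) and T = 333.2 (H_out = 5.645) on hF = 5.057 gives T ≈ 332.3 K, at which ψ = 0.19.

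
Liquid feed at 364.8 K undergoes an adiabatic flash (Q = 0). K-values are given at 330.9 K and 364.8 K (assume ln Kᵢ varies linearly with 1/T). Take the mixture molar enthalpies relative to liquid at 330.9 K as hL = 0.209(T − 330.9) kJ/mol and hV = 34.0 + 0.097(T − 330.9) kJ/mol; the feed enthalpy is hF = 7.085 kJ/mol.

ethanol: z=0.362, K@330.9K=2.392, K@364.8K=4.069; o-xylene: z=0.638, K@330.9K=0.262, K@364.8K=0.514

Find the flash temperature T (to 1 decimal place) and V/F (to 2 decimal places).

T = 339.2 K, V/F = 0.16

Adiabatic flash: solve Rachford–Rice at each trial T, then check hF = ψ·hV(T) + (1−ψ)·hL(T).
  T = 330.9 K: K = (2.392, 0.262), RR gives ψ = 0.032, H_out = 1.094 kJ/mol
  T = 364.8 K: K = (4.069, 0.514), RR gives ψ = 0.537, H_out = 23.303 kJ/mol
  T = 347.9 K: K = (3.163, 0.373), RR gives ψ = 0.283, H_out = 12.629 kJ/mol
  T = 339.4 K: K = (2.760, 0.314), RR gives ψ = 0.165, H_out = 7.242 kJ/mol
  T = 335.1 K: K = (2.570, 0.287), RR gives ψ = 0.101, H_out = 4.271 kJ/mol
  T = 337.2 K: K = (2.662, 0.300), RR gives ψ = 0.133, H_out = 5.751 kJ/mol
Linear interpolation between T = 337.2 (H_out = 5.751) and T = 339.4 (H_out = 7.242) on hF = 7.085 gives T ≈ 339.2 K, at which ψ = 0.16.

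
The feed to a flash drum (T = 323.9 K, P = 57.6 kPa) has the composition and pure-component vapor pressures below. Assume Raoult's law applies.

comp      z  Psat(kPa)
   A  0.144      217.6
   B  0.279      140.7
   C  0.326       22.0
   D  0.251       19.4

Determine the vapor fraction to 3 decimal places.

ψ = 0.346

Raoult's law: Kᵢ = Pᵢˢᵃᵗ/P = Pᵢˢᵃᵗ/57.6.
  K_A = 217.6/57.6 = 3.77778, K_B = 140.7/57.6 = 2.44271, K_C = 22.0/57.6 = 0.38194, K_D = 19.4/57.6 = 0.33681
Newton iteration, ψ⁰ = 0.63:
  ψ = 0.630: g = -0.2596, g' = -0.966 → ψ = 0.361
  ψ = 0.361: g = -0.0141, g' = -0.925 → ψ = 0.346
Converged at ψ = 0.346.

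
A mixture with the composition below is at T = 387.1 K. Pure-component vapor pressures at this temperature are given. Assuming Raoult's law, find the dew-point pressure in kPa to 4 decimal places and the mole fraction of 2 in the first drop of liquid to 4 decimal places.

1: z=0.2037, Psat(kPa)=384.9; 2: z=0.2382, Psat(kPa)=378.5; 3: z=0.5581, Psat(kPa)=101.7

At the dew point ψ → 1, so Σzᵢ/Kᵢ = 1 with Kᵢ = Pᵢˢᵃᵗ/P ⇒ 1/P = Σzᵢ/Pᵢˢᵃᵗ.
1/P = 0.2037/384.9 + 0.2382/378.5 + 0.5581/101.7 = 0.0066463 ⇒ P = 150.4605 kPa
xᵢ = zᵢP/Pᵢˢᵃᵗ ⇒ x_2 = 0.2382·150.4605/378.5 = 0.0947

Pdew = 150.4605 kPa, x_2 = 0.0947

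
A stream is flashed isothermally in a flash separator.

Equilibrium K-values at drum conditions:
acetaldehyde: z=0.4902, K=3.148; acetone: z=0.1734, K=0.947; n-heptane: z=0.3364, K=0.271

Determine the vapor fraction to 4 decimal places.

ψ = 0.6146

Material balance + equilibrium reduce to Σ zᵢ(Kᵢ−1)/(1+ψ(Kᵢ−1)) = 0.
Check two-phase: ΣzᵢKᵢ = 1.7985 > 1 and Σzᵢ/Kᵢ = 1.5802 > 1, so g(0) = 0.7985 > 0 and g(1) = -0.5802 < 0.
Iterate (Newton) starting at ψ = 0.62:
  ψ = 0.6200: g = -0.00543, g' = -1.0118 → ψ = 0.6146
Converged at ψ = 0.6146.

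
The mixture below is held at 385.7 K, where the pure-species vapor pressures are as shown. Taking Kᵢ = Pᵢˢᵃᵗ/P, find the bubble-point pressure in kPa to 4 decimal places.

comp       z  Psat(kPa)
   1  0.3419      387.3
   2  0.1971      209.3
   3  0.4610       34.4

At the bubble point ψ → 0, so ΣzᵢKᵢ = 1 with Kᵢ = Pᵢˢᵃᵗ/P ⇒ P = ΣzᵢPᵢˢᵃᵗ.
P = 0.3419·387.3 + 0.1971·209.3 + 0.4610·34.4 = 189.5293 kPa

Pbub = 189.5293 kPa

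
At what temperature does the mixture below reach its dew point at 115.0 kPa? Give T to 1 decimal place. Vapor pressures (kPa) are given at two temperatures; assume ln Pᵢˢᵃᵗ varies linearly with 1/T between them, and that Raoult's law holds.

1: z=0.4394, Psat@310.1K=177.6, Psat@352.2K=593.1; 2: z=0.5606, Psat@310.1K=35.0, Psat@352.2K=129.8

Dew-point temperature: Σzᵢ·P/Pᵢˢᵃᵗ(T) = 1. Interpolate ln Pᵢˢᵃᵗ = aᵢ + bᵢ/T.
  T = 310.1 K: ΣzᵢP/Pᵢˢᵃᵗ = 2.1265
  T = 352.2 K: ΣzᵢP/Pᵢˢᵃᵗ = 0.5819
  T = 331.1 K: ΣzᵢP/Pᵢˢᵃᵗ = 1.0689
  T = 341.6 K: ΣzᵢP/Pᵢˢᵃᵗ = 0.7824
  T = 336.4 K: ΣzᵢP/Pᵢˢᵃᵗ = 0.9109
  T = 333.8 K: ΣzᵢP/Pᵢˢᵃᵗ = 0.9847
Interpolating between 331.1 K and 333.8 K gives T ≈ 333.3 K.

T = 333.3 K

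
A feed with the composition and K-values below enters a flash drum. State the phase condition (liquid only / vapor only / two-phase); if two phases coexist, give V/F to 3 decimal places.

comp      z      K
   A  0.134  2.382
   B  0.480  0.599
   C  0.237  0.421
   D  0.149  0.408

liquid only

ΣzᵢKᵢ = 0.767; Σzᵢ/Kᵢ = 1.786.
Since ΣzᵢKᵢ < 1 the mixture is below its bubble point — single liquid phase.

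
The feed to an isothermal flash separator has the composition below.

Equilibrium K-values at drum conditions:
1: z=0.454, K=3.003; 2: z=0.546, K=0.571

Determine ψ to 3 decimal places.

ψ = 0.786

Binary case is linear: z₁(K₁−1)(1+ψ(K₂−1)) + z₂(K₂−1)(1+ψ(K₁−1)) = 0
⇒ ψ = [z₁(K₁−1)+z₂(K₂−1)] / [−(K₁−1)(K₂−1)] = 0.6751/0.8593 = 0.786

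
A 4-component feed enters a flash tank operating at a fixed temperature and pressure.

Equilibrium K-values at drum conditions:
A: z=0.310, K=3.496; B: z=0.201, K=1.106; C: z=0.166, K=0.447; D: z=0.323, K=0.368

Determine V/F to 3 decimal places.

V/F = 0.421

Material balance + equilibrium reduce to Σ zᵢ(Kᵢ−1)/(1+V/F(Kᵢ−1)) = 0.
g(0) = ΣzᵢKᵢ − 1 = 0.499 and g(1) = 1 − Σzᵢ/Kᵢ = -0.519, so a root lies in (0, 1).
Iterate (Newton) starting at V/F = 0.34:
  V/F = 0.340: g = 0.0661, g' = -0.854 → V/F = 0.417
  V/F = 0.417: g = 0.0027, g' = -0.789 → V/F = 0.421
Converged at V/F = 0.421.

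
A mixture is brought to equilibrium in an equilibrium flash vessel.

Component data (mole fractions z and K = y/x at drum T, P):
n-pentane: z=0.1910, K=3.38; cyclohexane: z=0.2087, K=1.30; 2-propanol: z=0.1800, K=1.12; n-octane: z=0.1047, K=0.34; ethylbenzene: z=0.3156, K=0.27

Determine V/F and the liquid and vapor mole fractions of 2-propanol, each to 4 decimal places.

Rachford–Rice: g(V/F) = Σ zᵢ(Kᵢ−1)/(1+V/F(Kᵢ−1)) = 0.
Check two-phase: ΣzᵢKᵢ = 1.2393 > 1 and Σzᵢ/Kᵢ = 1.8546 > 1, so g(0) = 0.2393 > 0 and g(1) = -0.8546 < 0.
Newton iteration, V/F⁰ = 0.5:
  V/F = 0.5000: g = -0.18356, g' = -0.7608 → V/F = 0.2587
  V/F = 0.2587: g = -0.00697, g' = -0.7550 → V/F = 0.2495
Converged at V/F = 0.2495.
Compositions from xᵢ = zᵢ/(1+V/F(Kᵢ−1)), yᵢ = Kᵢxᵢ:
  n-pentane: x = 0.1198, y = 0.4050
  cyclohexane: x = 0.1942, y = 0.2524
  2-propanol: x = 0.1748, y = 0.1957
  n-octane: x = 0.1253, y = 0.0426
  ethylbenzene: x = 0.3859, y = 0.1042

V/F = 0.2495, x_2-propanol = 0.1748, y_2-propanol = 0.1957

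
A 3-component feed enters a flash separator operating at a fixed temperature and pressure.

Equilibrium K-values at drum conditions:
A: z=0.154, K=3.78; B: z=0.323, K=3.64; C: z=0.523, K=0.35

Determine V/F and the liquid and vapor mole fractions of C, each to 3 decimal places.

V/F = 0.539, x_C = 0.805, y_C = 0.282

Material balance + equilibrium reduce to Σ zᵢ(Kᵢ−1)/(1+V/F(Kᵢ−1)) = 0.
g(0) = ΣzᵢKᵢ − 1 = 0.941 and g(1) = 1 − Σzᵢ/Kᵢ = -0.624, so a root lies in (0, 1).
Newton–Raphson from V/F = 0.5:
  V/F = 0.500: g = 0.0431, g' = -1.112 → V/F = 0.539
Converged at V/F = 0.539.
Compositions from xᵢ = zᵢ/(1+V/F(Kᵢ−1)), yᵢ = Kᵢxᵢ:
  A: x = 0.062, y = 0.233
  B: x = 0.133, y = 0.485
  C: x = 0.805, y = 0.282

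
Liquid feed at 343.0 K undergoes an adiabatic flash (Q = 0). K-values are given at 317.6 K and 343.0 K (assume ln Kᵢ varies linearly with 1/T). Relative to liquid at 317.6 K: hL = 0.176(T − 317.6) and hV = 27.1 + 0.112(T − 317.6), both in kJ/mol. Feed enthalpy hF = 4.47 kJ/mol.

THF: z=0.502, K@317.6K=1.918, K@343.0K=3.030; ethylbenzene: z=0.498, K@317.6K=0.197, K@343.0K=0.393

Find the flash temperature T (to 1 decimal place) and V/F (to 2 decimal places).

T = 320.2 K, V/F = 0.15

Adiabatic flash: solve Rachford–Rice at each trial T, then check hF = ψ·hV(T) + (1−ψ)·hL(T).
  T = 317.6 K: K = (1.918, 0.197), RR gives ψ = 0.083, H_out = 2.240 kJ/mol
  T = 343.0 K: K = (3.030, 0.393), RR gives ψ = 0.582, H_out = 19.289 kJ/mol
  T = 330.3 K: K = (2.432, 0.282), RR gives ψ = 0.351, H_out = 11.472 kJ/mol
  T = 324.0 K: K = (2.167, 0.237), RR gives ψ = 0.231, H_out = 7.292 kJ/mol
  T = 320.8 K: K = (2.040, 0.216), RR gives ψ = 0.162, H_out = 4.908 kJ/mol
  T = 319.2 K: K = (1.978, 0.206), RR gives ψ = 0.124, H_out = 3.617 kJ/mol
  T = 320.0 K: K = (2.009, 0.211), RR gives ψ = 0.143, H_out = 4.272 kJ/mol
Linear interpolation between T = 320.0 (H_out = 4.272) and T = 320.8 (H_out = 4.908) on hF = 4.47 gives T ≈ 320.2 K, at which ψ = 0.15.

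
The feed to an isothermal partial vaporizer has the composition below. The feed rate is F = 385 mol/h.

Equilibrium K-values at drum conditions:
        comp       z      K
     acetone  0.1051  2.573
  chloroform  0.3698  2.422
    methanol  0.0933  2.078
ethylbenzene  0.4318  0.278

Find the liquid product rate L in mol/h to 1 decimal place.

Rachford–Rice: g(ψ) = Σ zᵢ(Kᵢ−1)/(1+ψ(Kᵢ−1)) = 0.
Check two-phase: ΣzᵢKᵢ = 1.4800 > 1 and Σzᵢ/Kᵢ = 1.7917 > 1, so g(0) = 0.4800 > 0 and g(1) = -0.7917 < 0.
Iterate (Newton) starting at ψ = 0.5:
  ψ = 0.5000: g = -0.02266, g' = -0.9339 → ψ = 0.4757
  ψ = 0.4757: g = -0.00017, g' = -0.9207 → ψ = 0.4756
Converged at ψ = 0.4756.
Then V = ψ·F = 0.4756·385 = 183.1 mol/h and L = F − V = 201.9 mol/h.

L = 201.9 mol/h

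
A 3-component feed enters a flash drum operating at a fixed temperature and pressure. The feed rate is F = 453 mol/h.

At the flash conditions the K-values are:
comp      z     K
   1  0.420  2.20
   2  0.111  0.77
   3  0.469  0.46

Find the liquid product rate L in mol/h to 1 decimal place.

L = 281.3 mol/h

Newton–Raphson from V/F = 0.5:
  V/F = 0.500: g = -0.0608, g' = -0.500 → V/F = 0.379
Converged at V/F = 0.379.
Then V = V/F·F = 0.3791·453 = 171.7 mol/h and L = F − V = 281.3 mol/h.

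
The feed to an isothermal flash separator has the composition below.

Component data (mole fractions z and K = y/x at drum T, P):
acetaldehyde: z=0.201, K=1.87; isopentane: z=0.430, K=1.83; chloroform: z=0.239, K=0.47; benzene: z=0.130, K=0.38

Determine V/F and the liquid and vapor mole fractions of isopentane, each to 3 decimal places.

Material balance + equilibrium reduce to Σ zᵢ(Kᵢ−1)/(1+V/F(Kᵢ−1)) = 0.
Feasibility: ΣzᵢKᵢ = 1.325, Σzᵢ/Kᵢ = 1.193 — both > 1, two phases present.
Newton iteration, V/F⁰ = 0.5:
  V/F = 0.500: g = 0.0849, g' = -0.451 → V/F = 0.688
  V/F = 0.688: g = -0.0035, g' = -0.498 → V/F = 0.681
Converged at V/F = 0.681.
Compositions from xᵢ = zᵢ/(1+V/F(Kᵢ−1)), yᵢ = Kᵢxᵢ:
  acetaldehyde: x = 0.126, y = 0.236
  isopentane: x = 0.275, y = 0.503
  chloroform: x = 0.374, y = 0.176
  benzene: x = 0.225, y = 0.086

V/F = 0.681, x_isopentane = 0.275, y_isopentane = 0.503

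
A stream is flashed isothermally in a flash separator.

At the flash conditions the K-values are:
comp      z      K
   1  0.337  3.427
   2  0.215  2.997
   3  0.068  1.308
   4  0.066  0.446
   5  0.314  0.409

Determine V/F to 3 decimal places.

Material balance + equilibrium reduce to Σ zᵢ(Kᵢ−1)/(1+V/F(Kᵢ−1)) = 0.
g(0) = ΣzᵢKᵢ − 1 = 1.046 and g(1) = 1 − Σzᵢ/Kᵢ = -0.138, so a root lies in (0, 1).
Newton–Raphson from V/F = 0.5:
  V/F = 0.500: g = 0.2885, g' = -0.884 → V/F = 0.826
  V/F = 0.826: g = 0.0208, g' = -0.834 → V/F = 0.851
Converged at V/F = 0.851.

V/F = 0.851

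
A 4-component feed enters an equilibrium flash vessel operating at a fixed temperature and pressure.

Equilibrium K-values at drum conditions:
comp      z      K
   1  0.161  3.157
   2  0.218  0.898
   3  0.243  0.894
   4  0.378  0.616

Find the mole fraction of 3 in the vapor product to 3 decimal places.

y_3 = 0.224

Material balance + equilibrium reduce to Σ zᵢ(Kᵢ−1)/(1+β(Kᵢ−1)) = 0.
Feasibility: ΣzᵢKᵢ = 1.154, Σzᵢ/Kᵢ = 1.179 — both > 1, two phases present.
Newton–Raphson from β = 0.67:
  β = 0.670: g = -0.1050, g' = -0.232 → β = 0.218
  β = 0.218: g = 0.0288, g' = -0.419 → β = 0.287
  β = 0.287: g = 0.0021, g' = -0.362 → β = 0.292
Converged at β = 0.292.
Compositions from xᵢ = zᵢ/(1+β(Kᵢ−1)), yᵢ = Kᵢxᵢ:
  1: x = 0.099, y = 0.312
  2: x = 0.225, y = 0.202
  3: x = 0.251, y = 0.224
  4: x = 0.426, y = 0.262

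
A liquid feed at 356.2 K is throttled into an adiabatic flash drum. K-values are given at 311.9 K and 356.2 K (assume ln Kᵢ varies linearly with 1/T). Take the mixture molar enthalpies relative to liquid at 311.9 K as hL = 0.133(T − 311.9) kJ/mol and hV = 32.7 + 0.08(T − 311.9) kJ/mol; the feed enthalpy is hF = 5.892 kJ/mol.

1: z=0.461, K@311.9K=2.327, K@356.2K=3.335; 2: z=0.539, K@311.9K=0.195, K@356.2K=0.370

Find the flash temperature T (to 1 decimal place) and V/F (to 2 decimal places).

Adiabatic flash: solve Rachford–Rice at each trial T, then check hF = ψ·hV(T) + (1−ψ)·hL(T).
  T = 311.9 K: K = (2.327, 0.195), RR gives ψ = 0.166, H_out = 5.444 kJ/mol
  T = 356.2 K: K = (3.335, 0.370), RR gives ψ = 0.501, H_out = 21.096 kJ/mol
  T = 334.0 K: K = (2.818, 0.274), RR gives ψ = 0.339, H_out = 13.617 kJ/mol
  T = 322.9 K: K = (2.568, 0.232), RR gives ψ = 0.257, H_out = 9.712 kJ/mol
  T = 317.4 K: K = (2.447, 0.213), RR gives ψ = 0.213, H_out = 7.645 kJ/mol
  T = 314.6 K: K = (2.386, 0.204), RR gives ψ = 0.190, H_out = 6.544 kJ/mol
  T = 313.2 K: K = (2.355, 0.199), RR gives ψ = 0.178, H_out = 5.979 kJ/mol
Linear interpolation between T = 311.9 (H_out = 5.444) and T = 313.2 (H_out = 5.979) on hF = 5.892 gives T ≈ 313.0 K, at which ψ = 0.18.

T = 313.0 K, V/F = 0.18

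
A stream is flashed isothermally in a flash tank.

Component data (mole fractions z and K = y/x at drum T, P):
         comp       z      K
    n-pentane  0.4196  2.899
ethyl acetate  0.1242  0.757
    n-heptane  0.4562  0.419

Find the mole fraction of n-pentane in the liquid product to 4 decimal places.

Material balance + equilibrium reduce to Σ zᵢ(Kᵢ−1)/(1+V/F(Kᵢ−1)) = 0.
Check two-phase: ΣzᵢKᵢ = 1.5016 > 1 and Σzᵢ/Kᵢ = 1.3976 > 1, so g(0) = 0.5016 > 0 and g(1) = -0.3976 < 0.
Iterate (Newton) starting at V/F = 0.58:
  V/F = 0.5800: g = -0.05572, g' = -0.7029 → V/F = 0.5007
  V/F = 0.5007: g = 0.00027, g' = -0.7134 → V/F = 0.5011
Converged at V/F = 0.5011.
Compositions from xᵢ = zᵢ/(1+V/F(Kᵢ−1)), yᵢ = Kᵢxᵢ:
  n-pentane: x = 0.2150, y = 0.6233
  ethyl acetate: x = 0.1414, y = 0.1071
  n-heptane: x = 0.6436, y = 0.2697

x_n-pentane = 0.2150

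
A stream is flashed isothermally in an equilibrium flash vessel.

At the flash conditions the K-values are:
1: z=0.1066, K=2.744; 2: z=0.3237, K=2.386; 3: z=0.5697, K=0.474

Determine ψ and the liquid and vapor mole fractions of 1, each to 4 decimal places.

Let ψ = V/F and solve Σ zᵢ(Kᵢ−1)/(1+ψ(Kᵢ−1)) = 0.
g(0) = ΣzᵢKᵢ − 1 = 0.3349 and g(1) = 1 − Σzᵢ/Kᵢ = -0.3764, so a root lies in (0, 1).
Newton–Raphson from ψ = 0.5:
  ψ = 0.5000: g = -0.04228, g' = -0.5997 → ψ = 0.4295
  ψ = 0.4295: g = 0.00042, g' = -0.6134 → ψ = 0.4302
Converged at ψ = 0.4302.
Compositions from xᵢ = zᵢ/(1+ψ(Kᵢ−1)), yᵢ = Kᵢxᵢ:
  1: x = 0.0609, y = 0.1671
  2: x = 0.2028, y = 0.4839
  3: x = 0.7363, y = 0.3490

ψ = 0.4302, x_1 = 0.0609, y_1 = 0.1671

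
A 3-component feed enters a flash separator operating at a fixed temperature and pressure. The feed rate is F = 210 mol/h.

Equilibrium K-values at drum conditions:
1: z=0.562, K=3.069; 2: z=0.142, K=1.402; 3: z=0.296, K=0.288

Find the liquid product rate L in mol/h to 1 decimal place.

L = 43.6 mol/h

Material balance + equilibrium reduce to Σ zᵢ(Kᵢ−1)/(1+V/F(Kᵢ−1)) = 0.
g(0) = ΣzᵢKᵢ − 1 = 1.009 and g(1) = 1 − Σzᵢ/Kᵢ = -0.312, so a root lies in (0, 1).
Newton iteration, V/F⁰ = 0.68:
  V/F = 0.680: g = 0.1194, g' = -0.993 → V/F = 0.800
  V/F = 0.800: g = -0.0087, g' = -1.165 → V/F = 0.793
Converged at V/F = 0.793.
Then V = V/F·F = 0.7926·210 = 166.4 mol/h and L = F − V = 43.6 mol/h.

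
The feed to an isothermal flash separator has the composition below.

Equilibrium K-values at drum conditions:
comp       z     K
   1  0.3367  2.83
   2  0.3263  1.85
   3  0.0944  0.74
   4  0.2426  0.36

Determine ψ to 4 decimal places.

ψ = 0.8895

Let ψ = V/F and solve Σ zᵢ(Kᵢ−1)/(1+ψ(Kᵢ−1)) = 0.
Feasibility: ΣzᵢKᵢ = 1.7137, Σzᵢ/Kᵢ = 1.0968 — both > 1, two phases present.
Newton iteration, ψ⁰ = 0.34:
  ψ = 0.3400: g = 0.36963, g' = -0.7404 → ψ = 0.8392
  ψ = 0.8392: g = 0.03804, g' = -0.7299 → ψ = 0.8914
  ψ = 0.8914: g = -0.00145, g' = -0.7886 → ψ = 0.8895
Converged at ψ = 0.8895.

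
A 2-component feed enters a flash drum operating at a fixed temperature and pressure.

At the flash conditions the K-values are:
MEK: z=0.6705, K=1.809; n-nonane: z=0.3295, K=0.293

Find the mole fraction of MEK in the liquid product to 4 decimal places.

Rachford–Rice: g(ψ) = Σ zᵢ(Kᵢ−1)/(1+ψ(Kᵢ−1)) = 0.
Check two-phase: ΣzᵢKᵢ = 1.3095 > 1 and Σzᵢ/Kᵢ = 1.4952 > 1, so g(0) = 0.3095 > 0 and g(1) = -0.4952 < 0.
Binary case is linear: z₁(K₁−1)(1+ψ(K₂−1)) + z₂(K₂−1)(1+ψ(K₁−1)) = 0
⇒ ψ = [z₁(K₁−1)+z₂(K₂−1)] / [−(K₁−1)(K₂−1)] = 0.30948/0.57196 = 0.5411
Compositions from xᵢ = zᵢ/(1+ψ(Kᵢ−1)), yᵢ = Kᵢxᵢ:
  MEK: x = 0.4664, y = 0.8436
  n-nonane: x = 0.5336, y = 0.1564

x_MEK = 0.4664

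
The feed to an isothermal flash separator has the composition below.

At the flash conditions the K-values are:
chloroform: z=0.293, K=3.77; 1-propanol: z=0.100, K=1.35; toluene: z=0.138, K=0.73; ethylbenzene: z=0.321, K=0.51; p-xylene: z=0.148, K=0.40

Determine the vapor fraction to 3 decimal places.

ψ = 0.488

Material balance + equilibrium reduce to Σ zᵢ(Kᵢ−1)/(1+ψ(Kᵢ−1)) = 0.
Feasibility: ΣzᵢKᵢ = 1.563, Σzᵢ/Kᵢ = 1.340 — both > 1, two phases present.
Iterate (Newton) starting at ψ = 0.5:
  ψ = 0.500: g = -0.0082, g' = -0.661 → ψ = 0.488
Converged at ψ = 0.488.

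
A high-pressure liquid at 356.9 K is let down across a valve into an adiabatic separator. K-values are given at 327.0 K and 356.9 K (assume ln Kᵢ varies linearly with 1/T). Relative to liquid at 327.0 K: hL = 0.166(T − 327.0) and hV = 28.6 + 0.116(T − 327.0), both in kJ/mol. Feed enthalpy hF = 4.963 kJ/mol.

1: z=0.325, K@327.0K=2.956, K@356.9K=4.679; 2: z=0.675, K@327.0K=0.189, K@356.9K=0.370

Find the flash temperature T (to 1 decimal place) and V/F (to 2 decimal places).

T = 334.5 K, V/F = 0.13

Adiabatic flash: solve Rachford–Rice at each trial T, then check hF = ψ·hV(T) + (1−ψ)·hL(T).
  T = 327.0 K: K = (2.956, 0.189), RR gives ψ = 0.056, H_out = 1.592 kJ/mol
  T = 356.9 K: K = (4.679, 0.370), RR gives ψ = 0.332, H_out = 13.973 kJ/mol
  T = 341.9 K: K = (3.754, 0.268), RR gives ψ = 0.199, H_out = 8.014 kJ/mol
  T = 334.4 K: K = (3.337, 0.226), RR gives ψ = 0.131, H_out = 4.925 kJ/mol
  T = 338.1 K: K = (3.539, 0.246), RR gives ψ = 0.165, H_out = 6.473 kJ/mol
  T = 336.2 K: K = (3.434, 0.235), RR gives ψ = 0.148, H_out = 5.685 kJ/mol
Linear interpolation between T = 334.4 (H_out = 4.925) and T = 336.2 (H_out = 5.685) on hF = 4.963 gives T ≈ 334.5 K, at which ψ = 0.13.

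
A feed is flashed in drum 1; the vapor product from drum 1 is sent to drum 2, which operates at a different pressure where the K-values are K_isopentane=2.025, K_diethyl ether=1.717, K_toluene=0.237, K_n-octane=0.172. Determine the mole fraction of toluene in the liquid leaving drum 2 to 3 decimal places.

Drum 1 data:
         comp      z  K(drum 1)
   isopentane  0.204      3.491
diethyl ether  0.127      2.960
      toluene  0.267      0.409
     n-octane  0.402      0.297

x_toluene (drum 2) = 0.239

Drum 1:
Material balance + equilibrium reduce to Σ zᵢ(Kᵢ−1)/(1+ψ₁(Kᵢ−1)) = 0.
Feasibility: ΣzᵢKᵢ = 1.317, Σzᵢ/Kᵢ = 2.108 — both > 1, two phases present.
Iterate (Newton) starting at ψ₁ = 0.38:
  ψ₁ = 0.380: g = -0.1854, g' = -1.019 → ψ₁ = 0.198
  ψ₁ = 0.198: g = 0.0125, g' = -1.208 → ψ₁ = 0.208
  ψ₁ = 0.208: g = 0.0001, g' = -1.188 → ψ₁ = 0.209
Converged at ψ₁ = 0.209.
Drum-1 compositions:
  isopentane: x = 0.134, y = 0.469
  diethyl ether: x = 0.090, y = 0.267
  toluene: x = 0.305, y = 0.125
  n-octane: x = 0.471, y = 0.140
Drum-2 feed = drum-1 vapor: z₂ = (0.4687, 0.2668, 0.1246, 0.1399).
Drum 2:
Rachford–Rice: g(ψ₂) = Σ zᵢ(Kᵢ−1)/(1+ψ₂(Kᵢ−1)) = 0.
Feasibility: ΣzᵢKᵢ = 1.461, Σzᵢ/Kᵢ = 1.726 — both > 1, two phases present.
Newton iteration, ψ₂⁰ = 0.5:
  ψ₂ = 0.500: g = 0.1071, g' = -0.758 → ψ₂ = 0.641
  ψ₂ = 0.641: g = -0.0121, g' = -0.958 → ψ₂ = 0.629
  ψ₂ = 0.629: g = -0.0002, g' = -0.932 → ψ₂ = 0.628
Converged at ψ₂ = 0.628.
  isopentane: x = 0.285, y = 0.577
  diethyl ether: x = 0.184, y = 0.316
  toluene: x = 0.239, y = 0.057
  n-octane: x = 0.292, y = 0.050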